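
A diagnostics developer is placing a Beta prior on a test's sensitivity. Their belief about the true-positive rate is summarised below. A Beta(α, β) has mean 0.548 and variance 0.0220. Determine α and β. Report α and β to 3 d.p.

α = 5.622, β = 4.637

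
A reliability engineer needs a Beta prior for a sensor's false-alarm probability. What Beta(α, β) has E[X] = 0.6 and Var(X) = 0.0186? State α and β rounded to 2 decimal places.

α = 7.14, β = 4.76

Let s = α+β. The Beta variance is μ(1−μ)/(s+1).
So s+1 = μ(1−μ)/σ² = (0.6×0.4)/0.0186 = 0.24/0.0186 = 12.9032, giving s = 11.9032.
Then α = μs = 0.6×11.9032 = 7.14 and β = (1−μ)s = 0.4×11.9032 = 4.76.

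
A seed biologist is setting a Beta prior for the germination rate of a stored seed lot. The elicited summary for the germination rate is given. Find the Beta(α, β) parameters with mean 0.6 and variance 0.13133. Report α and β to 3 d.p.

Write ν = α+β; then α = μν and Var = μ(1−μ)/(ν+1).
ν = μ(1−μ)/Var − 1 = 0.24/0.13133 − 1 = 0.8275.
α = 0.6·0.8275 = 0.496, β = 0.4·0.8275 = 0.331.

α = 0.496, β = 0.331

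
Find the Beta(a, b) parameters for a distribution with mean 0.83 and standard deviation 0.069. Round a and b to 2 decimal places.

a = 23.77, b = 4.87

σ² = 0.069² = 0.004761.
With s = a+b, Var = μ(1−μ)/(s+1), so s+1 = (0.83×0.17)/0.004761 = 29.6366 and s = 28.6366.
a = μs = 23.77, b = (1−μ)s = 4.87.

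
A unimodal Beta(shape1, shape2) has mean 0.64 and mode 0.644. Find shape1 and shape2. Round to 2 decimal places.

Let s = shape1+shape2. Mean gives shape1 = μs = 0.64s; mode gives (shape1−1)/(s−2) = 0.644.
Substituting: 0.64s − 1 = 0.644(s−2) = 0.644s − 1.288, so -0.004s = -0.288 and s = 72.0000.
Then shape1 = 0.64×72.0000 = 46.08 and shape2 = s−shape1 = 25.92.

shape1 = 46.08, shape2 = 25.92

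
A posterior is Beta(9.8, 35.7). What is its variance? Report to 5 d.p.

0.00363

α+β = 45.5 and αβ = 349.86, so Var = αβ/[(α+β)²(α+β+1)] = 349.86/96266.625 = 0.00363.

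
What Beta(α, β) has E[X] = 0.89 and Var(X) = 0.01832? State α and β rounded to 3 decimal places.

Let s = α+β. The Beta variance is μ(1−μ)/(s+1).
So s+1 = μ(1−μ)/σ² = (0.89×0.11)/0.01832 = 0.0979/0.01832 = 5.3439, giving s = 4.3439.
Then α = μs = 0.89×4.3439 = 3.866 and β = (1−μ)s = 0.11×4.3439 = 0.478.

α = 3.866, β = 0.478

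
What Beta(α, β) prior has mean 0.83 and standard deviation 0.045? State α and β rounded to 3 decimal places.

First σ² = 0.002025. Setting α = μn, β = (1−μ)n with n = α+β,
μ(1−μ)/(n+1) = 0.002025 ⇒ n+1 = 0.1411/0.002025 = 69.6790 ⇒ n = 68.6790.
Hence α = 0.83×68.6790 = 57.004, β = 0.17×68.6790 = 11.675.

α = 57.004, β = 11.675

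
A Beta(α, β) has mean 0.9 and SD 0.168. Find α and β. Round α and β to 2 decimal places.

First σ² = 0.028224. Setting α = μn, β = (1−μ)n with n = α+β,
μ(1−μ)/(n+1) = 0.028224 ⇒ n+1 = 0.09/0.028224 = 3.1888 ⇒ n = 2.1888.
Hence α = 0.9×2.1888 = 1.97, β = 0.1×2.1888 = 0.22.

α = 1.97, β = 0.22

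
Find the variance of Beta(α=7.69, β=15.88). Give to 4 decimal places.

Var = αβ/[(α+β)²(α+β+1)] = (7.69×15.88)/(23.57²×24.57) = 122.1172/13649.738193 = 0.0089.

0.0089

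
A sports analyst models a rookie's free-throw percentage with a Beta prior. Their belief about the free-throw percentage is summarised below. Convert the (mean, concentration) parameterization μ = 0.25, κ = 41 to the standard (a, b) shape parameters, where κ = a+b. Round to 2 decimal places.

a = 10.25, b = 30.75

a = μκ = 0.25×41 = 10.25 and b = (1−μ)κ = 0.75×41 = 30.75.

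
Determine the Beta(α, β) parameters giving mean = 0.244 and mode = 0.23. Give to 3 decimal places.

Let s = α+β. Mean gives α = μs = 0.244s; mode gives (α−1)/(s−2) = 0.23.
Substituting: 0.244s − 1 = 0.23(s−2) = 0.23s − 0.46, so 0.014s = 0.54 and s = 38.5714.
Then α = 0.244×38.5714 = 9.411 and β = s−α = 29.160.

α = 9.411, β = 29.160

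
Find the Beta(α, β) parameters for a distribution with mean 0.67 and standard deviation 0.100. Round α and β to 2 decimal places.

First σ² = 0.010000. Setting α = μn, β = (1−μ)n with n = α+β,
μ(1−μ)/(n+1) = 0.010000 ⇒ n+1 = 0.2211/0.010000 = 22.1100 ⇒ n = 21.1100.
Hence α = 0.67×21.1100 = 14.14, β = 0.33×21.1100 = 6.97.

α = 14.14, β = 6.97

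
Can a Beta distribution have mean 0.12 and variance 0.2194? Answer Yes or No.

A Beta with mean μ has variance μ(1−μ)/(α+β+1) < μ(1−μ).
Here μ(1−μ) = 0.12×0.88 = 0.1056, and 0.2194 ≥ 0.1056.

No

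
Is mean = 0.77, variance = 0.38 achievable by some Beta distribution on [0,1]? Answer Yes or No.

No

The Beta variance bound is σ² < μ(1−μ).
Here μ(1−μ) = 0.77×0.23 = 0.1771, and 0.38 ≥ 0.1771.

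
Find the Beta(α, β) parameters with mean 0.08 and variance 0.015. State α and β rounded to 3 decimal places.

α = 0.313, β = 3.594

Let s = α+β. The Beta variance is μ(1−μ)/(s+1).
So s+1 = μ(1−μ)/σ² = (0.08×0.92)/0.015 = 0.0736/0.015 = 4.9067, giving s = 3.9067.
Then α = μs = 0.08×3.9067 = 0.313 and β = (1−μ)s = 0.92×3.9067 = 3.594.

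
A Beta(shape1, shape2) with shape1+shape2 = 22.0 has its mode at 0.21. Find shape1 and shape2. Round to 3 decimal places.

shape1 = 5.200, shape2 = 16.800

For shape1,shape2>1 the mode is (shape1−1)/(shape1+shape2−2), so shape1 = mode·(κ−2)+1 = 0.21×20.0+1 = 5.200.
And shape2 = (1−mode)·(κ−2)+1 = 0.79×20.0+1 = 16.800.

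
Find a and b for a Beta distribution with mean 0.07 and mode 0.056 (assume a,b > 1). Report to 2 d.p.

a = 4.44, b = 58.99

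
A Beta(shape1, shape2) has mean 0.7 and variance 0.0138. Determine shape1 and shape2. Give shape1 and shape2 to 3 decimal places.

By moment matching, shape1+shape2 = μ(1−μ)/σ² − 1 = (0.7·0.3)/0.0138 − 1 = 15.2174 − 1 = 14.2174.
Since shape1/(shape1+shape2) = μ, shape1 = 0.7·14.2174 = 9.952 and shape2 = 0.3·14.2174 = 4.265.

shape1 = 9.952, shape2 = 4.265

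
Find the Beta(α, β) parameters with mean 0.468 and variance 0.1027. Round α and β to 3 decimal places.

α = 0.667, β = 0.758

By moment matching, α+β = μ(1−μ)/σ² − 1 = (0.468·0.532)/0.1027 − 1 = 2.4243 − 1 = 1.4243.
Since α/(α+β) = μ, α = 0.468·1.4243 = 0.667 and β = 0.532·1.4243 = 0.758.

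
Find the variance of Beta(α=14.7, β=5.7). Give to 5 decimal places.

0.00941

μ = 14.7/20.4 = 0.720588; Var = μ(1−μ)/(α+β+1) = 0.2013408/21.4 = 0.00941.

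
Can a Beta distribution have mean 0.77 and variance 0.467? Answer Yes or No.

The Beta variance bound is σ² < μ(1−μ).
Here μ(1−μ) = 0.77×0.23 = 0.1771, and 0.467 ≥ 0.1771.

No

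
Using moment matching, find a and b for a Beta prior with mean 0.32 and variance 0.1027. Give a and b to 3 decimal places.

a = 0.358, b = 0.761

Let s = a+b. The Beta variance is μ(1−μ)/(s+1).
So s+1 = μ(1−μ)/σ² = (0.32×0.68)/0.1027 = 0.2176/0.1027 = 2.1188, giving s = 1.1188.
Then a = μs = 0.32×1.1188 = 0.358 and b = (1−μ)s = 0.68×1.1188 = 0.761.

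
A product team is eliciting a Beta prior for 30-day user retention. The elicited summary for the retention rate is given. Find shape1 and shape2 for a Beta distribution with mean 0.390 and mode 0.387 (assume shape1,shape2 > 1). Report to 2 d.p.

shape1 = 29.38, shape2 = 45.95

Let s = shape1+shape2. Mean gives shape1 = μs = 0.390s; mode gives (shape1−1)/(s−2) = 0.387.
Substituting: 0.390s − 1 = 0.387(s−2) = 0.387s − 0.774, so 0.003s = 0.226 and s = 75.3333.
Then shape1 = 0.390×75.3333 = 29.38 and shape2 = s−shape1 = 45.95.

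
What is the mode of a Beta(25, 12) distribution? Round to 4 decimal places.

0.6857

The density x^(α−1)(1−x)^(β−1) is maximised at (α−1)/(α+β−2) = 24/35 = 0.6857.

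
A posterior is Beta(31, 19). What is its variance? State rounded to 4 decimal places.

0.0046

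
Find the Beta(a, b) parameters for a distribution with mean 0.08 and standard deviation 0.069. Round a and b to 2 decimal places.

a = 1.16, b = 13.30

First σ² = 0.004761. Setting a = μn, b = (1−μ)n with n = a+b,
μ(1−μ)/(n+1) = 0.004761 ⇒ n+1 = 0.0736/0.004761 = 15.4589 ⇒ n = 14.4589.
Hence a = 0.08×14.4589 = 1.16, b = 0.92×14.4589 = 13.30.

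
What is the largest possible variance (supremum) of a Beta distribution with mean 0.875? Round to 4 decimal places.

0.1094

For fixed mean μ the Beta variance is μ(1−μ)/(α+β+1), increasing as α+β decreases.
Its least upper bound (not attained) is μ(1−μ) = 0.875·0.125 = 0.1094.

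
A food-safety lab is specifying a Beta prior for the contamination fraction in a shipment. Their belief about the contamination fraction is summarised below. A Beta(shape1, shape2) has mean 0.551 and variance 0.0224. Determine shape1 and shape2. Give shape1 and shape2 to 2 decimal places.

shape1 = 5.53, shape2 = 4.51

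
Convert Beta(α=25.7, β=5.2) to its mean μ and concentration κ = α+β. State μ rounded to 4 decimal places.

κ = α+β = 25.7+5.2 = 30.9; μ = α/κ = 25.7/30.9 = 0.8317.

μ = 0.8317, κ = 30.9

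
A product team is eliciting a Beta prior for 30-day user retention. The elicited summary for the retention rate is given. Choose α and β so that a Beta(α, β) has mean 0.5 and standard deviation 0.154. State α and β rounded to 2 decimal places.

Variance = 0.154² = 0.023716. The moment-matching identity α+β = μ(1−μ)/Var − 1 gives
α+β = 0.25/0.023716 − 1 = 9.5414, so α = μ·9.5414 = 4.77 and β = (1−μ)·9.5414 = 4.77.

α = 4.77, β = 4.77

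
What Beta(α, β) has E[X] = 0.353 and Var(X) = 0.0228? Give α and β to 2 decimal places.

α = 3.18, β = 5.83

Write ν = α+β; then α = μν and Var = μ(1−μ)/(ν+1).
ν = μ(1−μ)/Var − 1 = 0.228391/0.0228 − 1 = 9.0171.
α = 0.353·9.0171 = 3.18, β = 0.647·9.0171 = 5.83.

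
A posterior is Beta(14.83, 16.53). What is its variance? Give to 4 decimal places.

0.0077

μ = 14.83/31.36 = 0.472895; Var = μ(1−μ)/(α+β+1) = 0.2492653/32.36 = 0.0077.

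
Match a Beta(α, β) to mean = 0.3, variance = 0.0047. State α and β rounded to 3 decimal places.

Write ν = α+β; then α = μν and Var = μ(1−μ)/(ν+1).
ν = μ(1−μ)/Var − 1 = 0.21/0.0047 − 1 = 43.6809.
α = 0.3·43.6809 = 13.104, β = 0.7·43.6809 = 30.577.

α = 13.104, β = 30.577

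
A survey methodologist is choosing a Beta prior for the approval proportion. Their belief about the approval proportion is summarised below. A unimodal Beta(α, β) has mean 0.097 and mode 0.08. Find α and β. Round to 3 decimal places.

With s = α+β: μ = α/s and mode = (α−1)/(s−2). Eliminating α = μs,
μs − 1 = m(s−2) ⇒ s(μ−m) = 1−2m ⇒ s = 0.84/0.017 = 49.4118.
So α = μs = 4.793, β = (1−μ)s = 44.619.

α = 4.793, β = 44.619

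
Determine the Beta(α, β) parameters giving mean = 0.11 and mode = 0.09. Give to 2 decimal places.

α = 4.51, β = 36.49

With s = α+β: μ = α/s and mode = (α−1)/(s−2). Eliminating α = μs,
μs − 1 = m(s−2) ⇒ s(μ−m) = 1−2m ⇒ s = 0.82/0.02 = 41.0000.
So α = μs = 4.51, β = (1−μ)s = 36.49.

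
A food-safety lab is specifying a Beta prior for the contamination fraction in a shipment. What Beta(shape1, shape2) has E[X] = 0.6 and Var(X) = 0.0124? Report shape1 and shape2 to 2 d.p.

shape1 = 11.01, shape2 = 7.34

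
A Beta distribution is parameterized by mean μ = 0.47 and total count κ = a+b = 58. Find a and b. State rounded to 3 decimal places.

Split κ in proportion μ : (1−μ): a = 0.47·58 = 27.260, b = 58 − 27.260 = 30.740.

a = 27.260, b = 30.740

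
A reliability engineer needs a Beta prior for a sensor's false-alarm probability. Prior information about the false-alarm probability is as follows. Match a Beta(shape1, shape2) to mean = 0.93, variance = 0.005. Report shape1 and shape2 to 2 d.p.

shape1 = 11.18, shape2 = 0.84

By moment matching, shape1+shape2 = μ(1−μ)/σ² − 1 = (0.93·0.07)/0.005 − 1 = 13.0200 − 1 = 12.0200.
Since shape1/(shape1+shape2) = μ, shape1 = 0.93·12.0200 = 11.18 and shape2 = 0.07·12.0200 = 0.84.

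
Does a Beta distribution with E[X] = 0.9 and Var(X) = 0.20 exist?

The Beta variance bound is σ² < μ(1−μ).
Here μ(1−μ) = 0.9×0.1 = 0.09, and 0.20 ≥ 0.09.

No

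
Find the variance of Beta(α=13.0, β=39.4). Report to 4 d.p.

0.0035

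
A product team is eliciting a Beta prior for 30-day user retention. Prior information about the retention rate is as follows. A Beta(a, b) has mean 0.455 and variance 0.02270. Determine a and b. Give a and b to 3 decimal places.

a = 4.515, b = 5.409

Write ν = a+b; then a = μν and Var = μ(1−μ)/(ν+1).
ν = μ(1−μ)/Var − 1 = 0.247975/0.02270 − 1 = 9.9240.
a = 0.455·9.9240 = 4.515, b = 0.545·9.9240 = 5.409.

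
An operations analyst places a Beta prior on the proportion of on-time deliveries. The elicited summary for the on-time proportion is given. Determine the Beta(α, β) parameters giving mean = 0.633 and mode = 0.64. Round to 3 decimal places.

With s = α+β: μ = α/s and mode = (α−1)/(s−2). Eliminating α = μs,
μs − 1 = m(s−2) ⇒ s(μ−m) = 1−2m ⇒ s = -0.28/-0.007 = 40.0000.
So α = μs = 25.320, β = (1−μ)s = 14.680.

α = 25.320, β = 14.680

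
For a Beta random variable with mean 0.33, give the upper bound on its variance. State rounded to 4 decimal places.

0.2211

For fixed mean μ the Beta variance is μ(1−μ)/(α+β+1), increasing as α+β decreases.
Its least upper bound (not attained) is μ(1−μ) = 0.33·0.67 = 0.2211.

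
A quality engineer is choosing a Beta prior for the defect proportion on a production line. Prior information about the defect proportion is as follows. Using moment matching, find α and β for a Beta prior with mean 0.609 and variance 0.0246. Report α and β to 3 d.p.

By moment matching, α+β = μ(1−μ)/σ² − 1 = (0.609·0.391)/0.0246 − 1 = 9.6796 − 1 = 8.6796.
Since α/(α+β) = μ, α = 0.609·8.6796 = 5.286 and β = 0.391·8.6796 = 3.394.

α = 5.286, β = 3.394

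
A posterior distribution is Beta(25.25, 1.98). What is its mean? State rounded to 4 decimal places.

0.9273

E[X] = α/(α+β) = 25.25/27.23 = 0.9273.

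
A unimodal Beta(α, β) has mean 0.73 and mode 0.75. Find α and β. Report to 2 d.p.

With s = α+β: μ = α/s and mode = (α−1)/(s−2). Eliminating α = μs,
μs − 1 = m(s−2) ⇒ s(μ−m) = 1−2m ⇒ s = -0.50/-0.02 = 25.0000.
So α = μs = 18.25, β = (1−μ)s = 6.75.

α = 18.25, β = 6.75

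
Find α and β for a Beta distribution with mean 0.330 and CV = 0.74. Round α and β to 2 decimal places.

Var = (CV·μ)² = (0.74×0.330)² = 0.059634.
α+β = μ(1−μ)/Var − 1 = 0.221100/0.059634 − 1 = 2.7076.
Thus α = 0.330·2.7076 = 0.89 and β = 0.670·2.7076 = 1.81.

α = 0.89, β = 1.81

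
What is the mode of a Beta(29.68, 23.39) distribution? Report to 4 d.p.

The density x^(α−1)(1−x)^(β−1) is maximised at (α−1)/(α+β−2) = 28.68/51.07 = 0.5616.

0.5616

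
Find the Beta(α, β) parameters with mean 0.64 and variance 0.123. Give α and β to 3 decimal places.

α = 0.559, β = 0.314

Let s = α+β. The Beta variance is μ(1−μ)/(s+1).
So s+1 = μ(1−μ)/σ² = (0.64×0.36)/0.123 = 0.2304/0.123 = 1.8732, giving s = 0.8732.
Then α = μs = 0.64×0.8732 = 0.559 and β = (1−μ)s = 0.36×0.8732 = 0.314.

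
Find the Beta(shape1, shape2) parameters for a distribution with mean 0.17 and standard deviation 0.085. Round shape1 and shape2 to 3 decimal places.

First σ² = 0.007225. Setting shape1 = μn, shape2 = (1−μ)n with n = shape1+shape2,
μ(1−μ)/(n+1) = 0.007225 ⇒ n+1 = 0.1411/0.007225 = 19.5294 ⇒ n = 18.5294.
Hence shape1 = 0.17×18.5294 = 3.150, shape2 = 0.83×18.5294 = 15.379.

shape1 = 3.150, shape2 = 15.379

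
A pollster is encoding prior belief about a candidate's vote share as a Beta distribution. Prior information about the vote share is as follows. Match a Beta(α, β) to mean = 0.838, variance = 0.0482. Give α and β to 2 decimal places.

α = 1.52, β = 0.29

Write ν = α+β; then α = μν and Var = μ(1−μ)/(ν+1).
ν = μ(1−μ)/Var − 1 = 0.135756/0.0482 − 1 = 1.8165.
α = 0.838·1.8165 = 1.52, β = 0.162·1.8165 = 0.29.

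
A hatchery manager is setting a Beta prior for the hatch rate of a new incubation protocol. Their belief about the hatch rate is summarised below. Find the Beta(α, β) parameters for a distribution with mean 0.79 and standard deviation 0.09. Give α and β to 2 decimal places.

Variance = 0.09² = 0.0081. The moment-matching identity α+β = μ(1−μ)/Var − 1 gives
α+β = 0.1659/0.0081 − 1 = 19.4815, so α = μ·19.4815 = 15.39 and β = (1−μ)·19.4815 = 4.09.

α = 15.39, β = 4.09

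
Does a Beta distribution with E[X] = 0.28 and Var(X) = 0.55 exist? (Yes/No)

No

For any Beta, Var(X) < E[X]·(1−E[X]).
Here μ(1−μ) = 0.28×0.72 = 0.2016, and 0.55 ≥ 0.2016.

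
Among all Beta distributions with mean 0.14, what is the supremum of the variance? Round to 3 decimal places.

0.120

For fixed mean μ the Beta variance is μ(1−μ)/(α+β+1), increasing as α+β decreases.
Its least upper bound (not attained) is μ(1−μ) = 0.14·0.86 = 0.120.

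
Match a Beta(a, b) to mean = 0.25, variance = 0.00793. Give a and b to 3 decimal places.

a = 5.661, b = 16.983

Let s = a+b. The Beta variance is μ(1−μ)/(s+1).
So s+1 = μ(1−μ)/σ² = (0.25×0.75)/0.00793 = 0.1875/0.00793 = 23.6444, giving s = 22.6444.
Then a = μs = 0.25×22.6444 = 5.661 and b = (1−μ)s = 0.75×22.6444 = 16.983.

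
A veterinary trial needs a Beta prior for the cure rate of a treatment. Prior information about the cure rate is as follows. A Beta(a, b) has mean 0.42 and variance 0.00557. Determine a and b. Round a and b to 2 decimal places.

a = 17.95, b = 24.79

Let s = a+b. The Beta variance is μ(1−μ)/(s+1).
So s+1 = μ(1−μ)/σ² = (0.42×0.58)/0.00557 = 0.2436/0.00557 = 43.7343, giving s = 42.7343.
Then a = μs = 0.42×42.7343 = 17.95 and b = (1−μ)s = 0.58×42.7343 = 24.79.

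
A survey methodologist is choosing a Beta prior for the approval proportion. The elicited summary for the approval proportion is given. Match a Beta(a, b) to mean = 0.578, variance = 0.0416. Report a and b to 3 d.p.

a = 2.811, b = 2.052

Write ν = a+b; then a = μν and Var = μ(1−μ)/(ν+1).
ν = μ(1−μ)/Var − 1 = 0.243916/0.0416 − 1 = 4.8634.
a = 0.578·4.8634 = 2.811, b = 0.422·4.8634 = 2.052.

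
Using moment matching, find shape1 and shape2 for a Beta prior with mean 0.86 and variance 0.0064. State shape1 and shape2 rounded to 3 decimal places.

Write ν = shape1+shape2; then shape1 = μν and Var = μ(1−μ)/(ν+1).
ν = μ(1−μ)/Var − 1 = 0.1204/0.0064 − 1 = 17.8125.
shape1 = 0.86·17.8125 = 15.319, shape2 = 0.14·17.8125 = 2.494.

shape1 = 15.319, shape2 = 2.494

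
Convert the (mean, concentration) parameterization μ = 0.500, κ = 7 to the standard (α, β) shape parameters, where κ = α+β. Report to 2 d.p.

α = μκ = 0.500×7 = 3.50 and β = (1−μ)κ = 0.500×7 = 3.50.

α = 3.50, β = 3.50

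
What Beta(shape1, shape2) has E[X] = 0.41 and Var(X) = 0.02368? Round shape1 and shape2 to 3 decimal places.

shape1 = 3.778, shape2 = 5.437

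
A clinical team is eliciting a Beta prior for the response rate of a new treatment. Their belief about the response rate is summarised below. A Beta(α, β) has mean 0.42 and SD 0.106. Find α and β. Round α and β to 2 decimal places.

α = 8.69, β = 11.99

First σ² = 0.011236. Setting α = μn, β = (1−μ)n with n = α+β,
μ(1−μ)/(n+1) = 0.011236 ⇒ n+1 = 0.2436/0.011236 = 21.6803 ⇒ n = 20.6803.
Hence α = 0.42×20.6803 = 8.69, β = 0.58×20.6803 = 11.99.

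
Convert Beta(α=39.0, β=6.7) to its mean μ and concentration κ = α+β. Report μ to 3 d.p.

κ = α+β = 39.0+6.7 = 45.7; μ = α/κ = 39.0/45.7 = 0.853.

μ = 0.853, κ = 45.7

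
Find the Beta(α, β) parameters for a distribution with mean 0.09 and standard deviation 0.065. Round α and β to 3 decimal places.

σ² = 0.065² = 0.004225.
With s = α+β, Var = μ(1−μ)/(s+1), so s+1 = (0.09×0.91)/0.004225 = 19.3846 and s = 18.3846.
α = μs = 1.655, β = (1−μ)s = 16.730.

α = 1.655, β = 16.730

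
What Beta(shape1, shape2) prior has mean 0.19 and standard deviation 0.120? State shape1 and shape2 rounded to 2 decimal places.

shape1 = 1.84, shape2 = 7.85

σ² = 0.120² = 0.014400.
With s = shape1+shape2, Var = μ(1−μ)/(s+1), so s+1 = (0.19×0.81)/0.014400 = 10.6875 and s = 9.6875.
shape1 = μs = 1.84, shape2 = (1−μ)s = 7.85.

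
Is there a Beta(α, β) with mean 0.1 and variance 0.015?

Yes

A Beta with mean μ has variance μ(1−μ)/(α+β+1) < μ(1−μ).
Here μ(1−μ) = 0.1×0.9 = 0.09, and 0.015 < 0.09.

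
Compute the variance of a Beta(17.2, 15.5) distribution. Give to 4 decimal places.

μ = 17.2/32.7 = 0.525994; Var = μ(1−μ)/(α+β+1) = 0.2493243/33.7 = 0.0074.

0.0074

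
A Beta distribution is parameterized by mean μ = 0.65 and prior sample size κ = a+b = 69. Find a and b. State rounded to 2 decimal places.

a = 44.85, b = 24.15

Split κ in proportion μ : (1−μ): a = 0.65·69 = 44.85, b = 69 − 44.85 = 24.15.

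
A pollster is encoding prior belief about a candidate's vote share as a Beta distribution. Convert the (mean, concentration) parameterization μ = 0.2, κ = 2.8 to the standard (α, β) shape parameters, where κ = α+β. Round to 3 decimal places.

Split κ in proportion μ : (1−μ): α = 0.2·2.8 = 0.560, β = 2.8 − 0.560 = 2.240.

α = 0.560, β = 2.240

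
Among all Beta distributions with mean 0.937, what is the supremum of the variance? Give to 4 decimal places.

For fixed mean μ the Beta variance is μ(1−μ)/(α+β+1), increasing as α+β decreases.
Its least upper bound (not attained) is μ(1−μ) = 0.937·0.063 = 0.0590.

0.0590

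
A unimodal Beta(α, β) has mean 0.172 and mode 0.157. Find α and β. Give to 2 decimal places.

α = 7.87, β = 37.87

With s = α+β: μ = α/s and mode = (α−1)/(s−2). Eliminating α = μs,
μs − 1 = m(s−2) ⇒ s(μ−m) = 1−2m ⇒ s = 0.686/0.015 = 45.7333.
So α = μs = 7.87, β = (1−μ)s = 37.87.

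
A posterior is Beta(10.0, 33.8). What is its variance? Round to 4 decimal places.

0.0039

μ = 10.0/43.8 = 0.228311; Var = μ(1−μ)/(α+β+1) = 0.1761848/44.8 = 0.0039.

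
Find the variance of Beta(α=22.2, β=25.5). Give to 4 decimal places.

0.0051

α+β = 47.7 and αβ = 566.10, so Var = αβ/[(α+β)²(α+β+1)] = 566.10/110806.623 = 0.0051.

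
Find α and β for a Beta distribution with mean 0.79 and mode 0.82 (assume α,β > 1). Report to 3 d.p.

Let s = α+β. Mean gives α = μs = 0.79s; mode gives (α−1)/(s−2) = 0.82.
Substituting: 0.79s − 1 = 0.82(s−2) = 0.82s − 1.64, so -0.03s = -0.64 and s = 21.3333.
Then α = 0.79×21.3333 = 16.853 and β = s−α = 4.480.

α = 16.853, β = 4.480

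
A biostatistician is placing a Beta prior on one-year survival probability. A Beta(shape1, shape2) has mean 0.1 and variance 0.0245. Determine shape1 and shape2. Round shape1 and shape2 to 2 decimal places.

Let s = shape1+shape2. The Beta variance is μ(1−μ)/(s+1).
So s+1 = μ(1−μ)/σ² = (0.1×0.9)/0.0245 = 0.09/0.0245 = 3.6735, giving s = 2.6735.
Then shape1 = μs = 0.1×2.6735 = 0.27 and shape2 = (1−μ)s = 0.9×2.6735 = 2.41.

shape1 = 0.27, shape2 = 2.41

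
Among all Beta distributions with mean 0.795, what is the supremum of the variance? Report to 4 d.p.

0.1630

For fixed mean μ the Beta variance is μ(1−μ)/(α+β+1), increasing as α+β decreases.
Its least upper bound (not attained) is μ(1−μ) = 0.795·0.205 = 0.1630.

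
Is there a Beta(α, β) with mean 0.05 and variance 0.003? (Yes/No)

The Beta variance bound is σ² < μ(1−μ).
Here μ(1−μ) = 0.05×0.95 = 0.0475, and 0.003 < 0.0475.

Yes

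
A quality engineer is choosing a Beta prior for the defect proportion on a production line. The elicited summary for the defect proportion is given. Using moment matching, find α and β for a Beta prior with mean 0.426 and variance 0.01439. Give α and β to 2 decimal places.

α = 6.81, β = 9.18

Let s = α+β. The Beta variance is μ(1−μ)/(s+1).
So s+1 = μ(1−μ)/σ² = (0.426×0.574)/0.01439 = 0.244524/0.01439 = 16.9926, giving s = 15.9926.
Then α = μs = 0.426×15.9926 = 6.81 and β = (1−μ)s = 0.574×15.9926 = 9.18.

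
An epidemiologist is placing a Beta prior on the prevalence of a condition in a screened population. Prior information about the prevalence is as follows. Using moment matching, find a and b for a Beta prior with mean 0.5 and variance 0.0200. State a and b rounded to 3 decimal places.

By moment matching, a+b = μ(1−μ)/σ² − 1 = (0.5·0.5)/0.0200 − 1 = 12.5000 − 1 = 11.5000.
Since a/(a+b) = μ, a = 0.5·11.5000 = 5.750 and b = 0.5·11.5000 = 5.750.

a = 5.750, b = 5.750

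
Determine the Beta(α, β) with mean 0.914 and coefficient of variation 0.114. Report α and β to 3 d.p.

σ = CV·μ = 0.114×0.914 = 0.10420, so σ² = 0.010857.
s+1 = μ(1−μ)/σ² = 0.078604/0.010857 = 7.2401, so s = α+β = 6.2401.
α = μs = 5.703, β = (1−μ)s = 0.537.

α = 5.703, β = 0.537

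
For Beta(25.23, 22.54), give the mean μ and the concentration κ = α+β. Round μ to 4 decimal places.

μ = 0.5282, κ = 47.77

κ = α+β = 25.23+22.54 = 47.77; μ = α/κ = 25.23/47.77 = 0.5282.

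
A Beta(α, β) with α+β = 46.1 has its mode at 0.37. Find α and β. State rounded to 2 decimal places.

α = 17.32, β = 28.78

For α,β>1 the mode is (α−1)/(α+β−2), so α = mode·(κ−2)+1 = 0.37×44.1+1 = 17.32.
And β = (1−mode)·(κ−2)+1 = 0.63×44.1+1 = 28.78.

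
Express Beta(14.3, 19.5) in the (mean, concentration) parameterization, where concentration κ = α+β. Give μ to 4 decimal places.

κ = α+β = 14.3+19.5 = 33.8; μ = α/κ = 14.3/33.8 = 0.4231.

μ = 0.4231, κ = 33.8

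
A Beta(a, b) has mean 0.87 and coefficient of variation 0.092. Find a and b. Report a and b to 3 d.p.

σ = CV·μ = 0.092×0.87 = 0.08004, so σ² = 0.006406.
s+1 = μ(1−μ)/σ² = 0.1131/0.006406 = 17.6542, so s = a+b = 16.6542.
a = μs = 14.489, b = (1−μ)s = 2.165.

a = 14.489, b = 2.165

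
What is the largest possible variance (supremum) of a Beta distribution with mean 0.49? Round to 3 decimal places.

0.250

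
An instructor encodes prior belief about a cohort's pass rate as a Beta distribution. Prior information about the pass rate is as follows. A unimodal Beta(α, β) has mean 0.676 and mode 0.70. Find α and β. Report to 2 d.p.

α = 11.27, β = 5.40

Let s = α+β. Mean gives α = μs = 0.676s; mode gives (α−1)/(s−2) = 0.70.
Substituting: 0.676s − 1 = 0.70(s−2) = 0.70s − 1.40, so -0.024s = -0.40 and s = 16.6667.
Then α = 0.676×16.6667 = 11.27 and β = s−α = 5.40.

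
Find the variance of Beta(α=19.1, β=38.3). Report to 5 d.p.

0.00380

Var = αβ/[(α+β)²(α+β+1)] = (19.1×38.3)/(57.4²×58.4) = 731.53/192413.984 = 0.00380.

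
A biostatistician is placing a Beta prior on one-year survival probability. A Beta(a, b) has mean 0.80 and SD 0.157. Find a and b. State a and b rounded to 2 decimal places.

First σ² = 0.024649. Setting a = μn, b = (1−μ)n with n = a+b,
μ(1−μ)/(n+1) = 0.024649 ⇒ n+1 = 0.1600/0.024649 = 6.4911 ⇒ n = 5.4911.
Hence a = 0.80×5.4911 = 4.39, b = 0.20×5.4911 = 1.10.

a = 4.39, b = 1.10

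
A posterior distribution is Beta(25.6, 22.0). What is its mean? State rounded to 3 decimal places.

0.538

The Beta mean is α/(α+β) = 25.6/(25.6+22.0) = 0.538.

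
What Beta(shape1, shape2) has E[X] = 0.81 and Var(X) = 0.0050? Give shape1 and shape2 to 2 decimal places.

By moment matching, shape1+shape2 = μ(1−μ)/σ² − 1 = (0.81·0.19)/0.0050 − 1 = 30.7800 − 1 = 29.7800.
Since shape1/(shape1+shape2) = μ, shape1 = 0.81·29.7800 = 24.12 and shape2 = 0.19·29.7800 = 5.66.

shape1 = 24.12, shape2 = 5.66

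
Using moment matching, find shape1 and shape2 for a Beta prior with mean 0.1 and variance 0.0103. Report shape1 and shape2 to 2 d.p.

By moment matching, shape1+shape2 = μ(1−μ)/σ² − 1 = (0.1·0.9)/0.0103 − 1 = 8.7379 − 1 = 7.7379.
Since shape1/(shape1+shape2) = μ, shape1 = 0.1·7.7379 = 0.77 and shape2 = 0.9·7.7379 = 6.96.

shape1 = 0.77, shape2 = 6.96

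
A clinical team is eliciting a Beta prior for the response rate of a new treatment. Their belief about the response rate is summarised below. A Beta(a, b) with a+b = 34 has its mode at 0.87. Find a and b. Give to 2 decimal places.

Since the density peak of Beta(a,b) is at (a−1)/(a+b−2),
a = 1 + 0.87(34−2) = 28.84 and b = 34 − 28.84 = 5.16.

a = 28.84, b = 5.16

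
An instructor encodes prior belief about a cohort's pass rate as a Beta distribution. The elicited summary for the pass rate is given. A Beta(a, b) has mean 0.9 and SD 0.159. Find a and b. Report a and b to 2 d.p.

Variance = 0.159² = 0.025281. The moment-matching identity a+b = μ(1−μ)/Var − 1 gives
a+b = 0.09/0.025281 − 1 = 2.5600, so a = μ·2.5600 = 2.30 and b = (1−μ)·2.5600 = 0.26.

a = 2.30, b = 0.26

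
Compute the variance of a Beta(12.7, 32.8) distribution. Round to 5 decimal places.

μ = 12.7/45.5 = 0.279121; Var = μ(1−μ)/(α+β+1) = 0.2012124/46.5 = 0.00433.

0.00433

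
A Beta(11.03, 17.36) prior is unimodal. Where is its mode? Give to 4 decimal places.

With α,β > 1, mode = (α−1)/(α+β−2) = 10.03/26.39 = 0.3801.

0.3801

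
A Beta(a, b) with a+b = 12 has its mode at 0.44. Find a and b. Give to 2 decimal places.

a = 5.40, b = 6.60

For a,b>1 the mode is (a−1)/(a+b−2), so a = mode·(κ−2)+1 = 0.44×10+1 = 5.40.
And b = (1−mode)·(κ−2)+1 = 0.56×10+1 = 6.60.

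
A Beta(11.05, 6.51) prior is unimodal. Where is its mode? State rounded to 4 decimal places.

0.6459

The density x^(α−1)(1−x)^(β−1) is maximised at (α−1)/(α+β−2) = 10.05/15.56 = 0.6459.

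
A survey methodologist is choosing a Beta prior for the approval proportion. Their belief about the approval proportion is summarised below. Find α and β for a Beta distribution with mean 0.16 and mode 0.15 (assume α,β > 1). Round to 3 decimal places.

α = 11.200, β = 58.800

With s = α+β: μ = α/s and mode = (α−1)/(s−2). Eliminating α = μs,
μs − 1 = m(s−2) ⇒ s(μ−m) = 1−2m ⇒ s = 0.70/0.01 = 70.0000.
So α = μs = 11.200, β = (1−μ)s = 58.800.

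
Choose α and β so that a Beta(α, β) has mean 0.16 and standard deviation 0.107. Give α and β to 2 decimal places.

α = 1.72, β = 9.02

Variance = 0.107² = 0.011449. The moment-matching identity α+β = μ(1−μ)/Var − 1 gives
α+β = 0.1344/0.011449 − 1 = 10.7390, so α = μ·10.7390 = 1.72 and β = (1−μ)·10.7390 = 9.02.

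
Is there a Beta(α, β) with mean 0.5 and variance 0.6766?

No

For any Beta, Var(X) < E[X]·(1−E[X]).
Here μ(1−μ) = 0.5×0.5 = 0.25, and 0.6766 ≥ 0.25.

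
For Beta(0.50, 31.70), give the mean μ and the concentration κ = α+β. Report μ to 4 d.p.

μ = 0.0155, κ = 32.20

κ = α+β = 0.50+31.70 = 32.20; μ = α/κ = 0.50/32.20 = 0.0155.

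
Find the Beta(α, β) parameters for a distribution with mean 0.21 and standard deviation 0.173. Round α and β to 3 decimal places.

First σ² = 0.029929. Setting α = μn, β = (1−μ)n with n = α+β,
μ(1−μ)/(n+1) = 0.029929 ⇒ n+1 = 0.1659/0.029929 = 5.5431 ⇒ n = 4.5431.
Hence α = 0.21×4.5431 = 0.954, β = 0.79×4.5431 = 3.589.

α = 0.954, β = 3.589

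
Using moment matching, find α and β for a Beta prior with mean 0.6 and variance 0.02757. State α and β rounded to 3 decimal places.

By moment matching, α+β = μ(1−μ)/σ² − 1 = (0.6·0.4)/0.02757 − 1 = 8.7051 − 1 = 7.7051.
Since α/(α+β) = μ, α = 0.6·7.7051 = 4.623 and β = 0.4·7.7051 = 3.082.

α = 4.623, β = 3.082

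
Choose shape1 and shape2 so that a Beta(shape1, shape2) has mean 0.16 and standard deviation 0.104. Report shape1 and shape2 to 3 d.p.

shape1 = 1.828, shape2 = 9.598

Variance = 0.104² = 0.010816. The moment-matching identity shape1+shape2 = μ(1−μ)/Var − 1 gives
shape1+shape2 = 0.1344/0.010816 − 1 = 11.4260, so shape1 = μ·11.4260 = 1.828 and shape2 = (1−μ)·11.4260 = 9.598.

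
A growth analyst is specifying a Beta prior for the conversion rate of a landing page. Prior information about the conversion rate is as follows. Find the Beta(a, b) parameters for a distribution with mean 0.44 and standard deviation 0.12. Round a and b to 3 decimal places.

a = 7.089, b = 9.022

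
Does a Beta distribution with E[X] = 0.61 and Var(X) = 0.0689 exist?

Yes

For any Beta, Var(X) < E[X]·(1−E[X]).
Here μ(1−μ) = 0.61×0.39 = 0.2379, and 0.0689 < 0.2379.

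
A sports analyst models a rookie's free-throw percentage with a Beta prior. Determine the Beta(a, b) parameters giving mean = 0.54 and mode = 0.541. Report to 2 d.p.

a = 44.28, b = 37.72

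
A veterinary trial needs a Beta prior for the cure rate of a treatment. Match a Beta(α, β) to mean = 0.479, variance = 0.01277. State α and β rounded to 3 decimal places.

α = 8.882, β = 9.661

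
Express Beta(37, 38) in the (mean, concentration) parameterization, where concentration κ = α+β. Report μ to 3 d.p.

κ = α+β = 37+38 = 75; μ = α/κ = 37/75 = 0.493.

μ = 0.493, κ = 75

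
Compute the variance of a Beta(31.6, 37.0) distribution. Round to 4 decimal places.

Var = αβ/[(α+β)²(α+β+1)] = (31.6×37.0)/(68.6²×69.6) = 1169.20/327534.816 = 0.0036.

0.0036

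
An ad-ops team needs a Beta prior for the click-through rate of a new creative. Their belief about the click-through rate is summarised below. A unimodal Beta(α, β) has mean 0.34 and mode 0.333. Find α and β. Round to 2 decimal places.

α = 16.22, β = 31.49

With s = α+β: μ = α/s and mode = (α−1)/(s−2). Eliminating α = μs,
μs − 1 = m(s−2) ⇒ s(μ−m) = 1−2m ⇒ s = 0.334/0.007 = 47.7143.
So α = μs = 16.22, β = (1−μ)s = 31.49.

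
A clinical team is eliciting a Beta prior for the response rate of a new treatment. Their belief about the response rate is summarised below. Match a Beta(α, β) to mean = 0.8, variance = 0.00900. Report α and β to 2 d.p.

α = 13.42, β = 3.36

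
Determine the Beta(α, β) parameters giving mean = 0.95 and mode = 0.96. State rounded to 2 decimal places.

With s = α+β: μ = α/s and mode = (α−1)/(s−2). Eliminating α = μs,
μs − 1 = m(s−2) ⇒ s(μ−m) = 1−2m ⇒ s = -0.92/-0.01 = 92.0000.
So α = μs = 87.40, β = (1−μ)s = 4.60.

α = 87.40, β = 4.60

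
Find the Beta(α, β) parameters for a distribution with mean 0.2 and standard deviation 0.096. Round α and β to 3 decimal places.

α = 3.272, β = 13.089

Variance = 0.096² = 0.009216. The moment-matching identity α+β = μ(1−μ)/Var − 1 gives
α+β = 0.16/0.009216 − 1 = 16.3611, so α = μ·16.3611 = 3.272 and β = (1−μ)·16.3611 = 13.089.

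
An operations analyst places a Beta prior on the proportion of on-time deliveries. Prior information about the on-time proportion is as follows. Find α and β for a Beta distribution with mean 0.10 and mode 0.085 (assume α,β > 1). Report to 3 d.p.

α = 5.533, β = 49.800

Let s = α+β. Mean gives α = μs = 0.10s; mode gives (α−1)/(s−2) = 0.085.
Substituting: 0.10s − 1 = 0.085(s−2) = 0.085s − 0.170, so 0.015s = 0.830 and s = 55.3333.
Then α = 0.10×55.3333 = 5.533 and β = s−α = 49.800.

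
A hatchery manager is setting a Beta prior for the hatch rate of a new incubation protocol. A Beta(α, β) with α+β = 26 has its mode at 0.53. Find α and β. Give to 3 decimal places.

α = 13.720, β = 12.280

Mode = (α−1)/(κ−2) with κ = α+β, so α−1 = 0.53·24 = 12.720.
α = 13.720; β = κ − α = 12.280.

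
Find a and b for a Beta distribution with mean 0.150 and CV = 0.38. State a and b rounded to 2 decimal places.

a = 5.74, b = 32.51

Var = (CV·μ)² = (0.38×0.150)² = 0.003249.
a+b = μ(1−μ)/Var − 1 = 0.127500/0.003249 − 1 = 38.2428.
Thus a = 0.150·38.2428 = 5.74 and b = 0.850·38.2428 = 32.51.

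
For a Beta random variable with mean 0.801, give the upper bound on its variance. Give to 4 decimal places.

0.1594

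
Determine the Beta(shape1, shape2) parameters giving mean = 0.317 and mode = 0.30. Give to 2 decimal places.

shape1 = 7.46, shape2 = 16.07

With s = shape1+shape2: μ = shape1/s and mode = (shape1−1)/(s−2). Eliminating shape1 = μs,
μs − 1 = m(s−2) ⇒ s(μ−m) = 1−2m ⇒ s = 0.40/0.017 = 23.5294.
So shape1 = μs = 7.46, shape2 = (1−μ)s = 16.07.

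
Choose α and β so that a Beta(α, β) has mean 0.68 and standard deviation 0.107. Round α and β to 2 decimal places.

Variance = 0.107² = 0.011449. The moment-matching identity α+β = μ(1−μ)/Var − 1 gives
α+β = 0.2176/0.011449 − 1 = 18.0060, so α = μ·18.0060 = 12.24 and β = (1−μ)·18.0060 = 5.76.

α = 12.24, β = 5.76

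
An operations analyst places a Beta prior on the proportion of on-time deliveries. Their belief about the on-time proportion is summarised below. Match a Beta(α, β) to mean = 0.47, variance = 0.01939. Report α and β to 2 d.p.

α = 5.57, β = 6.28

By moment matching, α+β = μ(1−μ)/σ² − 1 = (0.47·0.53)/0.01939 − 1 = 12.8468 − 1 = 11.8468.
Since α/(α+β) = μ, α = 0.47·11.8468 = 5.57 and β = 0.53·11.8468 = 6.28.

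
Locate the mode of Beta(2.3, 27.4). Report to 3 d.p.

0.047

The density x^(α−1)(1−x)^(β−1) is maximised at (α−1)/(α+β−2) = 1.3/27.7 = 0.047.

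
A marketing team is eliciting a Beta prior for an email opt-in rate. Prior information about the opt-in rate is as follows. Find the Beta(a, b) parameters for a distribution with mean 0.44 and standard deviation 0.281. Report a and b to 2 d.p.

a = 0.93, b = 1.19

σ² = 0.281² = 0.078961.
With s = a+b, Var = μ(1−μ)/(s+1), so s+1 = (0.44×0.56)/0.078961 = 3.1205 and s = 2.1205.
a = μs = 0.93, b = (1−μ)s = 1.19.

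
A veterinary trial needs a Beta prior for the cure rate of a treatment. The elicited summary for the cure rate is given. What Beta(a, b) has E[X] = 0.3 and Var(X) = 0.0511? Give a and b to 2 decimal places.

a = 0.93, b = 2.18

Write ν = a+b; then a = μν and Var = μ(1−μ)/(ν+1).
ν = μ(1−μ)/Var − 1 = 0.21/0.0511 − 1 = 3.1096.
a = 0.3·3.1096 = 0.93, b = 0.7·3.1096 = 2.18.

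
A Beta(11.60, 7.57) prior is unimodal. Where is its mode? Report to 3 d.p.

With α,β > 1, mode = (α−1)/(α+β−2) = 10.60/17.17 = 0.617.

0.617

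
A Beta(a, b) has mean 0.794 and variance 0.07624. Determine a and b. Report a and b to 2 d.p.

a = 0.91, b = 0.24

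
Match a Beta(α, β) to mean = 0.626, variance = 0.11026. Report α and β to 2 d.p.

α = 0.70, β = 0.42

By moment matching, α+β = μ(1−μ)/σ² − 1 = (0.626·0.374)/0.11026 − 1 = 2.1234 − 1 = 1.1234.
Since α/(α+β) = μ, α = 0.626·1.1234 = 0.70 and β = 0.374·1.1234 = 0.42.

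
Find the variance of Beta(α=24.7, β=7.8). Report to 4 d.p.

0.0054

μ = 24.7/32.5 = 0.760000; Var = μ(1−μ)/(α+β+1) = 0.1824000/33.5 = 0.0054.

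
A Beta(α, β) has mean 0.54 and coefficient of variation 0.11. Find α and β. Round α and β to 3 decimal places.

α = 37.477, β = 31.924

Var = (CV·μ)² = (0.11×0.54)² = 0.003528.
α+β = μ(1−μ)/Var − 1 = 0.2484/0.003528 − 1 = 69.4010.
Thus α = 0.54·69.4010 = 37.477 and β = 0.46·69.4010 = 31.924.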